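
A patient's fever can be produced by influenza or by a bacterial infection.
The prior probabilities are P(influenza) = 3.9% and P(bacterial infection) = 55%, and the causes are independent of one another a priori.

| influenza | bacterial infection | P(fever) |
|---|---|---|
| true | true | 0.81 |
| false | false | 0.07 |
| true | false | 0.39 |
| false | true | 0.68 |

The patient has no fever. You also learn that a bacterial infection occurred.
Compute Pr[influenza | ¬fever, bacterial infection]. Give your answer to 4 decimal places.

By total probability over both values of influenza:
  P(¬fever | bacterial infection) = 0.32·0.961 + 0.19·0.039
        = 0.307520 + 0.007410 = 0.314930
Configurations with influenza contribute 0.007410, so
  P(influenza | ¬fever, bacterial infection) = 0.007410 / 0.314930 ≈ 0.0235

Pr[influenza | ¬fever, bacterial infection] ≈ 0.0235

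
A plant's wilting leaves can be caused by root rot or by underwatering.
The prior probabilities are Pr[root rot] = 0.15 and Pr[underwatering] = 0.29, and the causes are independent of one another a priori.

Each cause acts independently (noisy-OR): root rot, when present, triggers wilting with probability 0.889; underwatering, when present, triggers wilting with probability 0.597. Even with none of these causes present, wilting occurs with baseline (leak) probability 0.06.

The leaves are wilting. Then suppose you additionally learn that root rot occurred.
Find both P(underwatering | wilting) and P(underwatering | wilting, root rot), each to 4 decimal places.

Under noisy-OR, P(wilting | causes) = 1 − (1−0.06)·∏(1−qᵢ) over the active causes.
Weight on underwatering=true, given the evidence: 0.153121 + 0.041671 = 0.194792
Normalizer over all consistent configurations: 0.06×0.85×0.71 + 0.62118×0.85×0.29 + 0.89566×0.15×0.71 + 0.957951×0.15×0.29 = 0.326390
P(underwatering | wilting) = 0.194792/0.326390 ≈ 0.5968

With the extra evidence:
By total probability over both values of underwatering:
  P(wilting | root rot) = 0.89566×0.71 + 0.957951×0.29
        = 0.635919 + 0.277806 = 0.913725
The terms with underwatering present sum to 0.277806, so
  P(underwatering | wilting, root rot) = 0.277806 / 0.913725 ≈ 0.3040

P(underwatering | wilting) ≈ 0.5968; P(underwatering | wilting, root rot) ≈ 0.3040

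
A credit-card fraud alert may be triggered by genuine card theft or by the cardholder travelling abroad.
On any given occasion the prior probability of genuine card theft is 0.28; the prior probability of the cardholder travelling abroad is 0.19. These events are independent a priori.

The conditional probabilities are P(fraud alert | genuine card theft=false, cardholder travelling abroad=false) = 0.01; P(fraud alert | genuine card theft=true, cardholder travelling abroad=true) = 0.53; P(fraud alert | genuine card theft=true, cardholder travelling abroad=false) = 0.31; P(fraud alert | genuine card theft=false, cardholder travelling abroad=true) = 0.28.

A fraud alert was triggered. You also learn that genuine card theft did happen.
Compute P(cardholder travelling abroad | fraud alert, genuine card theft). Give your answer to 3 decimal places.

P(cardholder travelling abroad | fraud alert, genuine card theft) ≈ 0.286

Weight on cardholder travelling abroad=true, given the evidence: 0.53·0.19 = 0.100700
Normalizer over all consistent configurations: 0.31·0.81 + 0.53·0.19 = 0.351800
P(cardholder travelling abroad | fraud alert, genuine card theft) = 0.100700/0.351800 ≈ 0.286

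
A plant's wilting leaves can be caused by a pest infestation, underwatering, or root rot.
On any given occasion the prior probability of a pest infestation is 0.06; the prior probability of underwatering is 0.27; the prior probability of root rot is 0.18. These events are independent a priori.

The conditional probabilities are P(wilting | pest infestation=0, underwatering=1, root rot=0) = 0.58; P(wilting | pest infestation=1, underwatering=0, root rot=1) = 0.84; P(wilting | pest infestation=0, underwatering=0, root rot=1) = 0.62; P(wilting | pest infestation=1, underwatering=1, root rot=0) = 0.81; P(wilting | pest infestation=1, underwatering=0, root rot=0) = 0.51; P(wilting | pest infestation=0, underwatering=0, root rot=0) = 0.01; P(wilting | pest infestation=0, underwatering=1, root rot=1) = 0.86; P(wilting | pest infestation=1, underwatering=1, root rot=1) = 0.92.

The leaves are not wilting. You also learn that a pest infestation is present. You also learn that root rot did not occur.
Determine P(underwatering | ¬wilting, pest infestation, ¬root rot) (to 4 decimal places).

P(¬wilting | pest infestation, ¬root rot) = 0.49*0.73 + 0.19*0.27 = 0.357700 + 0.051300 = 0.409000
The underwatering-present share is 0.19*0.27 = 0.051300.
Hence the posterior is 0.051300/0.409000 ≈ 0.1254.

P(underwatering | ¬wilting, pest infestation, ¬root rot) ≈ 0.1254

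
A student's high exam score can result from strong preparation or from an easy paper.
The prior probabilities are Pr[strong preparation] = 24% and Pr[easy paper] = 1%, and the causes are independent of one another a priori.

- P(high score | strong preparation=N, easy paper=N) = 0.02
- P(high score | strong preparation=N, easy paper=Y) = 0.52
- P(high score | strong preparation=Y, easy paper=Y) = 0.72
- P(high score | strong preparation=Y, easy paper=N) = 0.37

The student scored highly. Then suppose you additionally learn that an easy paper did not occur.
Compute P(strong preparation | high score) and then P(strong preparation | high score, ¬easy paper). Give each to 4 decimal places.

For the numerator, keep only strong preparation=true terms: 0.087912 + 0.001728 = 0.089640
The normalizing constant is 0.02·0.76·0.99 + 0.52·0.76·0.01 + 0.37·0.24·0.99 + 0.72·0.24·0.01 = 0.108640
Posterior = 0.089640 / 0.108640 ≈ 0.8251

Now condition on the additional information:
Enumerate both values of strong preparation and weight by the priors:
  P(high score | ¬easy paper) = 0.02×0.76 + 0.37×0.24
        = 0.015200 + 0.088800 = 0.104000
Configurations with strong preparation contribute 0.088800, so
  P(strong preparation | high score, ¬easy paper) = 0.088800 / 0.104000 ≈ 0.8538
With easy paper excluded, strong preparation must carry more of the explanatory weight for the high score.

P(strong preparation | high score) ≈ 0.8251; P(strong preparation | high score, ¬easy paper) ≈ 0.8538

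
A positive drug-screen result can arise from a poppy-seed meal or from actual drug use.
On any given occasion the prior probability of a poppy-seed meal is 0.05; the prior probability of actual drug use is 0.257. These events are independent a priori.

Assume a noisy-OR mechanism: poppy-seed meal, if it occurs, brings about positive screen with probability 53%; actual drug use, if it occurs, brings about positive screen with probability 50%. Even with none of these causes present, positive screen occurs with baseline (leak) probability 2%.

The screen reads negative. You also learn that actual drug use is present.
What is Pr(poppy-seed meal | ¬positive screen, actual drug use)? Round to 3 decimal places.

Pr(poppy-seed meal | ¬positive screen, actual drug use) ≈ 0.024

Under noisy-OR, P(positive screen | causes) = 1 − (1−0.02)·∏(1−qᵢ) over the active causes.
For the numerator, keep only poppy-seed meal=true terms: 0.2303×0.05 = 0.011515
The normalizing constant is 0.49×0.95 + 0.2303×0.05 = 0.477015
Posterior = 0.011515 / 0.477015 ≈ 0.024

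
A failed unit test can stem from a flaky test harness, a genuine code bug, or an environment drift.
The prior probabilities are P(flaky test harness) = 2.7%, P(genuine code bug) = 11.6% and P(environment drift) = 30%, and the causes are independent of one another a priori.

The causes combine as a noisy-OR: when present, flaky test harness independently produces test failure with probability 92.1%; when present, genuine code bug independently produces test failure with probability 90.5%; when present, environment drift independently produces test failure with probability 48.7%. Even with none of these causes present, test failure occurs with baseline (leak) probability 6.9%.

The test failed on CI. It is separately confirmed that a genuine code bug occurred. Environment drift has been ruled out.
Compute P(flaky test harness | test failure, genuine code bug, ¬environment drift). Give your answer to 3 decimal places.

Under noisy-OR, P(test failure | causes) = 1 − (1−0.069)·∏(1−qᵢ) over the active causes.
By total probability over both values of flaky test harness:
  P(test failure | genuine code bug, ¬environment drift) = 0.911555×0.973 + 0.993013×0.027
        = 0.886943 + 0.026811 = 0.913754
The terms with flaky test harness present sum to 0.026811, so
  P(flaky test harness | test failure, genuine code bug, ¬environment drift) = 0.026811 / 0.913754 ≈ 0.029

P(flaky test harness | test failure, genuine code bug, ¬environment drift) ≈ 0.029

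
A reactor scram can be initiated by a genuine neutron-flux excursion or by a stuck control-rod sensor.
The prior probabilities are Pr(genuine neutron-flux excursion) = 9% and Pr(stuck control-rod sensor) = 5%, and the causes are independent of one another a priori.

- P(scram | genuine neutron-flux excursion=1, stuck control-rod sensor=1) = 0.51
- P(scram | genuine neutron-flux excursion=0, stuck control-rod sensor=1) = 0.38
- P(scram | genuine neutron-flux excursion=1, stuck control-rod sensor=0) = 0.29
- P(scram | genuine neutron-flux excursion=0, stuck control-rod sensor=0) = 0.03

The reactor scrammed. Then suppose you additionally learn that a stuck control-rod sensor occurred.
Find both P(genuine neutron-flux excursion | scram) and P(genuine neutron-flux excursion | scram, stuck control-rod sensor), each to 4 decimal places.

P(genuine neutron-flux excursion | scram) ≈ 0.3853; P(genuine neutron-flux excursion | scram, stuck control-rod sensor) ≈ 0.1172

For the numerator, keep only genuine neutron-flux excursion=true terms: 0.024795 + 0.002295 = 0.027090
Denominator P(scram): 0.03×0.91×0.95 + 0.38×0.91×0.05 + 0.29×0.09×0.95 + 0.51×0.09×0.05 = 0.070315
Posterior = 0.027090 / 0.070315 ≈ 0.3853

Now also conditioning on stuck control-rod sensor=true:
P(scram | stuck control-rod sensor) = 0.38·0.91 + 0.51·0.09 = 0.345800 + 0.045900 = 0.391700
Restricting to configurations with genuine neutron-flux excursion present: 0.51·0.09 = 0.045900.
Hence the posterior is 0.045900/0.391700 ≈ 0.1172.
This is intercausal reasoning (explaining away): once stuck control-rod sensor accounts for the scram, genuine neutron-flux excursion becomes less likely.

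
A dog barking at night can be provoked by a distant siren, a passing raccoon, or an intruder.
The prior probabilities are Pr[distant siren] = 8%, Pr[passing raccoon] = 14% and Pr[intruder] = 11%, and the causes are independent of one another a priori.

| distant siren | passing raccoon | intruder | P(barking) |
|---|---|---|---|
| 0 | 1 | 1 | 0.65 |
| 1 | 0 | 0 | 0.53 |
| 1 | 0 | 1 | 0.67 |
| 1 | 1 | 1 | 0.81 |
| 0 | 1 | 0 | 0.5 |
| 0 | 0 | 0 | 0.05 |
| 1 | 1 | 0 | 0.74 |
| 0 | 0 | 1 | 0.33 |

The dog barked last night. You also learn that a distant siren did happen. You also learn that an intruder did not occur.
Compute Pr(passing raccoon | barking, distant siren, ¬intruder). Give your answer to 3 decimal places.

Pr(passing raccoon | barking, distant siren, ¬intruder) ≈ 0.185

For the numerator, keep only passing raccoon=true terms: 0.74×0.14 = 0.103600
Denominator P(barking | distant siren, ¬intruder): 0.53×0.86 + 0.74×0.14 = 0.559400
Posterior = 0.103600 / 0.559400 ≈ 0.185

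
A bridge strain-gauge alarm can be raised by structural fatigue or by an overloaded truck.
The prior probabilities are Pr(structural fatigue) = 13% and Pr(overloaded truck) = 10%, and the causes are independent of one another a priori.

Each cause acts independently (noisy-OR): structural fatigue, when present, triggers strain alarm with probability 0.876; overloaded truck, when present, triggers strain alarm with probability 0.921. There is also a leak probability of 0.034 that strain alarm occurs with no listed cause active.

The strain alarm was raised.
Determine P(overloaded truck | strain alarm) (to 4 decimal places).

P(overloaded truck | strain alarm) ≈ 0.4184

Under noisy-OR, P(strain alarm | causes) = 1 − (1−0.034)·∏(1−qᵢ) over the active causes.
P(strain alarm) = 0.034·0.87·0.9 + 0.923686·0.87·0.1 + 0.880216·0.13·0.9 + 0.990537·0.13·0.1 = 0.026622 + 0.080361 + 0.102985 + 0.012877 = 0.222845
The overloaded truck-present share is 0.080361 + 0.012877 = 0.093238.
Hence the posterior is 0.093238/0.222845 ≈ 0.4184.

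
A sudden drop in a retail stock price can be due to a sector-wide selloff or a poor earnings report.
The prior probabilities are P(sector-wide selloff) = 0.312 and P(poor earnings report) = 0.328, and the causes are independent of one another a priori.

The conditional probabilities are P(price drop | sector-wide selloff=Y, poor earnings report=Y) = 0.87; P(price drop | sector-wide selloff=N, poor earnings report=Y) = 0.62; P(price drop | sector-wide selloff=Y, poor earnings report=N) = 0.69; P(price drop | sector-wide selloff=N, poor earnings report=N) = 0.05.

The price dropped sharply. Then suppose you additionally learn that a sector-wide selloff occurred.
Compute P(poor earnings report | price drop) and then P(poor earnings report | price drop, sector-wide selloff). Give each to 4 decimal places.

P(poor earnings report | price drop) ≈ 0.5771; P(poor earnings report | price drop, sector-wide selloff) ≈ 0.3810

P(price drop) = 0.05·0.688·0.672 + 0.62·0.688·0.328 + 0.69·0.312·0.672 + 0.87·0.312·0.328 = 0.023117 + 0.139912 + 0.144668 + 0.089032 = 0.396729
Restricting to configurations with poor earnings report present: 0.139912 + 0.089032 = 0.228944.
So P(poor earnings report | price drop) = 0.228944/0.396729 ≈ 0.5771.

With the extra evidence:
P(price drop | sector-wide selloff) = 0.69*0.672 + 0.87*0.328 = 0.463680 + 0.285360 = 0.749040
The poor earnings report-present share is 0.87*0.328 = 0.285360.
P(poor earnings report | price drop, sector-wide selloff) = 0.285360 / 0.749040 ≈ 0.3810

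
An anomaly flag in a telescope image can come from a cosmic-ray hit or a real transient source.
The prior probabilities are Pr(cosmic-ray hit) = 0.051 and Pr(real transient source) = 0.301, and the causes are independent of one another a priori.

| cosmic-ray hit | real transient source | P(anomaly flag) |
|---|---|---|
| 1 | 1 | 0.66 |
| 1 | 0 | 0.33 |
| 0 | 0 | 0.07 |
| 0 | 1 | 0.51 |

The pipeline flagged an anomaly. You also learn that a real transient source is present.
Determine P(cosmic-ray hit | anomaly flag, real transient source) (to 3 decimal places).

For the numerator, keep only cosmic-ray hit=true terms: 0.66·0.051 = 0.033660
Denominator P(anomaly flag | real transient source): 0.51·0.949 + 0.66·0.051 = 0.517650
P(cosmic-ray hit | anomaly flag, real transient source) = 0.033660/0.517650 ≈ 0.065

P(cosmic-ray hit | anomaly flag, real transient source) ≈ 0.065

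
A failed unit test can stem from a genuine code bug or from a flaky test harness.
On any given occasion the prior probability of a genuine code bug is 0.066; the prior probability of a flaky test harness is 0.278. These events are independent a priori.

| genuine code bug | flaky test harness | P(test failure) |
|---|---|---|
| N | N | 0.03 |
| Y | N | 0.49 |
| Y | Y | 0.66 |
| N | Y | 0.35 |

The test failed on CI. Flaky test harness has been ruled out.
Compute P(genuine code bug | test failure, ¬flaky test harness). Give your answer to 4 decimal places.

P(genuine code bug | test failure, ¬flaky test harness) ≈ 0.5358

P(test failure | ¬flaky test harness) = 0.03*0.934 + 0.49*0.066 = 0.028020 + 0.032340 = 0.060360
The genuine code bug-present share is 0.49*0.066 = 0.032340.
So P(genuine code bug | test failure, ¬flaky test harness) = 0.032340/0.060360 ≈ 0.5358.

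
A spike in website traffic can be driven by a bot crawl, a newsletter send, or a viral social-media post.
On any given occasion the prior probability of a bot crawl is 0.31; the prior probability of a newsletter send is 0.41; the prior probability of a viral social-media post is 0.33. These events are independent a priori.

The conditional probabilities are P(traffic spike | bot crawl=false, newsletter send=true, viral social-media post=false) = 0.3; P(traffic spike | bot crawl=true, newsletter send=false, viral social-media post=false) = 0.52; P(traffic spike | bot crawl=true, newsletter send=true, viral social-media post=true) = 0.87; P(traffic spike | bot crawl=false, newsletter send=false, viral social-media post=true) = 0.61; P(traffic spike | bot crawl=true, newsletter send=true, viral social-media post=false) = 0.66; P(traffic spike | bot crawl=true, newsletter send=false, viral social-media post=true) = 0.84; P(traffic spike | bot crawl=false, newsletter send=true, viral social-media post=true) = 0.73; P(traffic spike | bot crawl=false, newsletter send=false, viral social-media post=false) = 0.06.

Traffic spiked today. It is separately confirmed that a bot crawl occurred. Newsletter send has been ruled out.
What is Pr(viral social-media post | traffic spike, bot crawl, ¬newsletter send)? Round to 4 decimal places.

Pr(viral social-media post | traffic spike, bot crawl, ¬newsletter send) ≈ 0.4431

P(traffic spike | bot crawl, ¬newsletter send) = 0.52*0.67 + 0.84*0.33 = 0.348400 + 0.277200 = 0.625600
Of this, 0.277200 comes from 0.84*0.33 (the viral social-media post=true cases).
Hence the posterior is 0.277200/0.625600 ≈ 0.4431.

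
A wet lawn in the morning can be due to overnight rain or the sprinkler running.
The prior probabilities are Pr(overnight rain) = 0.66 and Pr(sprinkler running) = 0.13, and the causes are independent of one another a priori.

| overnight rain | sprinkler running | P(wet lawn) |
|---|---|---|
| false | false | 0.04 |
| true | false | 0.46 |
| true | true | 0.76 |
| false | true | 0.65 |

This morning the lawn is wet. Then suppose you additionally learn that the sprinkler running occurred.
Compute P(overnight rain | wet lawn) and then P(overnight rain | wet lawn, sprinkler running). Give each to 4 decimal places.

P(wet lawn) = 0.04×0.34×0.87 + 0.65×0.34×0.13 + 0.46×0.66×0.87 + 0.76×0.66×0.13 = 0.011832 + 0.028730 + 0.264132 + 0.065208 = 0.369902
The overnight rain-present share is 0.264132 + 0.065208 = 0.329340.
So P(overnight rain | wet lawn) = 0.329340/0.369902 ≈ 0.8903.

With the extra evidence:
P(wet lawn | sprinkler running) = 0.65·0.34 + 0.76·0.66 = 0.221000 + 0.501600 = 0.722600
Of this, 0.501600 comes from 0.76·0.66 (the overnight rain=true cases).
P(overnight rain | wet lawn, sprinkler running) = 0.501600 / 0.722600 ≈ 0.6942
This is intercausal reasoning (explaining away): once sprinkler running accounts for the wet lawn, overnight rain becomes less likely.

P(overnight rain | wet lawn) ≈ 0.8903; P(overnight rain | wet lawn, sprinkler running) ≈ 0.6942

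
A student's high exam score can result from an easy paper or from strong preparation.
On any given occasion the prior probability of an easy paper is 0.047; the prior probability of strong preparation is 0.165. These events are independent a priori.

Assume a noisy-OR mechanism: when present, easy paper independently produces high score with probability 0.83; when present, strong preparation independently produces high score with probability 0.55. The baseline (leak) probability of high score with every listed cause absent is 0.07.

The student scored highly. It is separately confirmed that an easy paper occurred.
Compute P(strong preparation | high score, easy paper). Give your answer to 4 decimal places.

Under noisy-OR, P(high score | causes) = 1 − (1−0.07)·∏(1−qᵢ) over the active causes.
Sum P(high score|·) weighted by the priors over both values of strong preparation:
  P(high score | easy paper) = 0.8419×0.835 + 0.928855×0.165
        = 0.702986 + 0.153261 = 0.856247
Configurations with strong preparation contribute 0.153261, so
  P(strong preparation | high score, easy paper) = 0.153261 / 0.856247 ≈ 0.1790

P(strong preparation | high score, easy paper) ≈ 0.1790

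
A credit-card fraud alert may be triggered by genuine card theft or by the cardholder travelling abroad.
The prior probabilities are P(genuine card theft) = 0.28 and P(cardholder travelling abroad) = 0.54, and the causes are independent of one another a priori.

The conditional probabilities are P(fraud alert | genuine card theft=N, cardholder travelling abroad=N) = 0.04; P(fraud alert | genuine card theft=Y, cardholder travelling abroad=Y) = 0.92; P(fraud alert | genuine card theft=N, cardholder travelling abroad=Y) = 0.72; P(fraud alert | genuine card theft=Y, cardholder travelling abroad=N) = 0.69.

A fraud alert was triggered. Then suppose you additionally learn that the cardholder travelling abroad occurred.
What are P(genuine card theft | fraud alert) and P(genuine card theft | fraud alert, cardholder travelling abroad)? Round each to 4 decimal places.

By total probability over the 4 (genuine card theft, cardholder travelling abroad) configurations:
  P(fraud alert) = 0.04*0.72*0.46 + 0.72*0.72*0.54 + 0.69*0.28*0.46 + 0.92*0.28*0.54
        = 0.013248 + 0.279936 + 0.088872 + 0.139104 = 0.521160
Configurations with genuine card theft contribute 0.227976, so
  P(genuine card theft | fraud alert) = 0.227976 / 0.521160 ≈ 0.4374

With the extra evidence:
By total probability over both values of genuine card theft:
  P(fraud alert | cardholder travelling abroad) = 0.72·0.72 + 0.92·0.28
        = 0.518400 + 0.257600 = 0.776000
The terms with genuine card theft present sum to 0.257600, so
  P(genuine card theft | fraud alert, cardholder travelling abroad) = 0.257600 / 0.776000 ≈ 0.3320
— cardholder travelling abroad explains away the evidence for genuine card theft.

P(genuine card theft | fraud alert) ≈ 0.4374; P(genuine card theft | fraud alert, cardholder travelling abroad) ≈ 0.3320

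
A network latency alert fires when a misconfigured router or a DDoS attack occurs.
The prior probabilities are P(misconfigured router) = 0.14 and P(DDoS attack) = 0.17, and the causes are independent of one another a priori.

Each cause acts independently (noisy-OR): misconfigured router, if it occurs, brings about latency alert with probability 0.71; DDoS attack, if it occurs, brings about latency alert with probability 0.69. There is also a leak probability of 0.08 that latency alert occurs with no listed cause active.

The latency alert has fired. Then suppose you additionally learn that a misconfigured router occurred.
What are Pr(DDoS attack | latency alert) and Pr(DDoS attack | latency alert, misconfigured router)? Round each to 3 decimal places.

Pr(DDoS attack | latency alert) ≈ 0.470; Pr(DDoS attack | latency alert, misconfigured router) ≈ 0.204

Under noisy-OR, P(latency alert | causes) = 1 − (1−0.08)·∏(1−qᵢ) over the active causes.
Weight on DDoS attack=true, given the evidence: 0.104504 + 0.021832 = 0.126336
The normalizing constant is 0.08·0.86·0.83 + 0.7148·0.86·0.17 + 0.7332·0.14·0.83 + 0.917292·0.14·0.17 = 0.268638
P(DDoS attack | latency alert) = 0.126336/0.268638 ≈ 0.470

Now also conditioning on misconfigured router=true:
Numerator (weight on configurations with DDoS attack): 0.917292×0.17 = 0.155940
Denominator P(latency alert | misconfigured router): 0.7332×0.83 + 0.917292×0.17 = 0.764496
Posterior = 0.155940 / 0.764496 ≈ 0.204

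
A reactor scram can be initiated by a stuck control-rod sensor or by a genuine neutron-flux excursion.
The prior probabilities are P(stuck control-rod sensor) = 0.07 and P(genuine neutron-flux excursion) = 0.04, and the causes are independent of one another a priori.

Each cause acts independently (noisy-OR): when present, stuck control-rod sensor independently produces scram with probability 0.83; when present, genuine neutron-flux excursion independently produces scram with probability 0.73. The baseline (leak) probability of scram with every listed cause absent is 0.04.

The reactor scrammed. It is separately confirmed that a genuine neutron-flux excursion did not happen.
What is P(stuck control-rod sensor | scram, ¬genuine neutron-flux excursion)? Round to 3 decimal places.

Under noisy-OR, P(scram | causes) = 1 − (1−0.04)·∏(1−qᵢ) over the active causes.
P(scram | ¬genuine neutron-flux excursion) = 0.04*0.93 + 0.8368*0.07 = 0.037200 + 0.058576 = 0.095776
Of this, 0.058576 comes from 0.8368*0.07 (the stuck control-rod sensor=true cases).
P(stuck control-rod sensor | scram, ¬genuine neutron-flux excursion) = 0.058576 / 0.095776 ≈ 0.612

P(stuck control-rod sensor | scram, ¬genuine neutron-flux excursion) ≈ 0.612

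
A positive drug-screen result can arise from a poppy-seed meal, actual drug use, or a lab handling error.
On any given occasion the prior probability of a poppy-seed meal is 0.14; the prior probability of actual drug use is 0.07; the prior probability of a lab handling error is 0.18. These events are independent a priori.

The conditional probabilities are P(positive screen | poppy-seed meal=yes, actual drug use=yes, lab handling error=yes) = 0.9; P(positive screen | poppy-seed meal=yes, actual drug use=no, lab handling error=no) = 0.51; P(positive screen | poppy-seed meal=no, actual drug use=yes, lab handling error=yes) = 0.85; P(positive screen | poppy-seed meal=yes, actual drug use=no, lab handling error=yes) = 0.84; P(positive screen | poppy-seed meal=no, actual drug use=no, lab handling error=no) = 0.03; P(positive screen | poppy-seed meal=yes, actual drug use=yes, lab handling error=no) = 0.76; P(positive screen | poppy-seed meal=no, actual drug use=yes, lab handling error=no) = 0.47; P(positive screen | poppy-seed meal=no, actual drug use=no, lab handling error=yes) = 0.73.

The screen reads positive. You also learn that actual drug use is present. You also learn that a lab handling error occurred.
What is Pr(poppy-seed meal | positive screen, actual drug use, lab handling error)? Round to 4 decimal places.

Numerator (weight on configurations with poppy-seed meal): 0.9*0.14 = 0.126000
The normalizing constant is 0.85*0.86 + 0.9*0.14 = 0.857000
P(poppy-seed meal | positive screen, actual drug use, lab handling error) = 0.126000/0.857000 ≈ 0.1470

Pr(poppy-seed meal | positive screen, actual drug use, lab handling error) ≈ 0.1470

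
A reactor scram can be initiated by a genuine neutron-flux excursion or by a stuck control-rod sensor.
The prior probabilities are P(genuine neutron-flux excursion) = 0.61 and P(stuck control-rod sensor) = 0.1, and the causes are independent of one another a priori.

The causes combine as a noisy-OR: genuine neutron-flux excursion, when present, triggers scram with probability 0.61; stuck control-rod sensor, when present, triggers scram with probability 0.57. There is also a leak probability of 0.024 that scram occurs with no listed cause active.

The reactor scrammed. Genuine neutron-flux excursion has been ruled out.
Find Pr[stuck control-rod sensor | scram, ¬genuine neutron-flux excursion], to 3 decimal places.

Under noisy-OR, P(scram | causes) = 1 − (1−0.024)·∏(1−qᵢ) over the active causes.
P(scram | ¬genuine neutron-flux excursion) = 0.024*0.9 + 0.58032*0.1 = 0.021600 + 0.058032 = 0.079632
Restricting to configurations with stuck control-rod sensor present: 0.58032*0.1 = 0.058032.
Hence the posterior is 0.058032/0.079632 ≈ 0.729.

Pr[stuck control-rod sensor | scram, ¬genuine neutron-flux excursion] ≈ 0.729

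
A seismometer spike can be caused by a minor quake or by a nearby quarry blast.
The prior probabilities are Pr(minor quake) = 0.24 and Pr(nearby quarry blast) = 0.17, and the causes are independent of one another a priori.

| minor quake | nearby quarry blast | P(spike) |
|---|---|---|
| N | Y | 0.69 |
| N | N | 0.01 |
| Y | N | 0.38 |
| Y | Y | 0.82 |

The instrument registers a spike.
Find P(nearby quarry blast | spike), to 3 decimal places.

Numerator (weight on configurations with nearby quarry blast): 0.089148 + 0.033456 = 0.122604
Normalizer over all consistent configurations: 0.01*0.76*0.83 + 0.69*0.76*0.17 + 0.38*0.24*0.83 + 0.82*0.24*0.17 = 0.204608
P(nearby quarry blast | spike) = 0.122604/0.204608 ≈ 0.599

P(nearby quarry blast | spike) ≈ 0.599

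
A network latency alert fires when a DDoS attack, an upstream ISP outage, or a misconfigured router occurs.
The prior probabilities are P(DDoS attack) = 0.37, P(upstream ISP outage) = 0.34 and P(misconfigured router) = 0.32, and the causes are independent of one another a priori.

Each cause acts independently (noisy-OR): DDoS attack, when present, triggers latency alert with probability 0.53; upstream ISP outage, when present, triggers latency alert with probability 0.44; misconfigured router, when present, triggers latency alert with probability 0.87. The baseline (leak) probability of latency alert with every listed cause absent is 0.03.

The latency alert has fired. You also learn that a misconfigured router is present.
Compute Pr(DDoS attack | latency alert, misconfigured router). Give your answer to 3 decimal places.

Under noisy-OR, P(latency alert | causes) = 1 − (1−0.03)·∏(1−qᵢ) over the active causes.
Enumerate the 4 (DDoS attack, upstream ISP outage) configurations and weight by the priors:
  P(latency alert | misconfigured router) = 0.8739·0.63·0.66 + 0.929384·0.63·0.34 + 0.940733·0.37·0.66 + 0.96681·0.37·0.34
        = 0.363368 + 0.199074 + 0.229727 + 0.121625 = 0.913794
The terms with DDoS attack present sum to 0.351352, so
  P(DDoS attack | latency alert, misconfigured router) = 0.351352 / 0.913794 ≈ 0.384

Pr(DDoS attack | latency alert, misconfigured router) ≈ 0.384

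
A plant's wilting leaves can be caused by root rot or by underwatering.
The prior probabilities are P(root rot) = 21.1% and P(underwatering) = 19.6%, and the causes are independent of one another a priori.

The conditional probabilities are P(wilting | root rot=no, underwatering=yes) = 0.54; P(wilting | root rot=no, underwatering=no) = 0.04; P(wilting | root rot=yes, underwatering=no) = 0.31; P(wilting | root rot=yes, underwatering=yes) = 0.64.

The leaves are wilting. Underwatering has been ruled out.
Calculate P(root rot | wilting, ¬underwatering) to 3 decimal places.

P(root rot | wilting, ¬underwatering) ≈ 0.675

For the numerator, keep only root rot=true terms: 0.31×0.211 = 0.065410
The normalizing constant is 0.04×0.789 + 0.31×0.211 = 0.096970
Posterior = 0.065410 / 0.096970 ≈ 0.675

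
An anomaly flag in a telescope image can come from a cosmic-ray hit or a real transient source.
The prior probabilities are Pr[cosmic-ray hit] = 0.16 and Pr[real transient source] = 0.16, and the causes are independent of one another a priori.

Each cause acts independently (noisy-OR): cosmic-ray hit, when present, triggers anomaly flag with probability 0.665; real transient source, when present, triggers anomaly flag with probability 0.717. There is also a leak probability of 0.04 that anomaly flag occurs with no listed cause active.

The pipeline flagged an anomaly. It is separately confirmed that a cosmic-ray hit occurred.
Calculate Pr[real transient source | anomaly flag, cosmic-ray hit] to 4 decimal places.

Under noisy-OR, P(anomaly flag | causes) = 1 − (1−0.04)·∏(1−qᵢ) over the active causes.
P(anomaly flag | cosmic-ray hit) = 0.6784×0.84 + 0.908987×0.16 = 0.569856 + 0.145438 = 0.715294
The real transient source-present share is 0.908987×0.16 = 0.145438.
P(real transient source | anomaly flag, cosmic-ray hit) = 0.145438 / 0.715294 ≈ 0.2033

Pr[real transient source | anomaly flag, cosmic-ray hit] ≈ 0.2033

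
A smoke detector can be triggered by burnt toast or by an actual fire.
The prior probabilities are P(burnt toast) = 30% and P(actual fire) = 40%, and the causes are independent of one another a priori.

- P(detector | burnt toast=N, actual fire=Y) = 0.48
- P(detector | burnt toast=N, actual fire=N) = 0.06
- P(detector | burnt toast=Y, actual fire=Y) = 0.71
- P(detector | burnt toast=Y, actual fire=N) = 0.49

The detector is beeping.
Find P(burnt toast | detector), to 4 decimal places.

P(burnt toast | detector) ≈ 0.5207

P(detector) = 0.06*0.7*0.6 + 0.48*0.7*0.4 + 0.49*0.3*0.6 + 0.71*0.3*0.4 = 0.025200 + 0.134400 + 0.088200 + 0.085200 = 0.333000
Restricting to configurations with burnt toast present: 0.088200 + 0.085200 = 0.173400.
Hence the posterior is 0.173400/0.333000 ≈ 0.5207.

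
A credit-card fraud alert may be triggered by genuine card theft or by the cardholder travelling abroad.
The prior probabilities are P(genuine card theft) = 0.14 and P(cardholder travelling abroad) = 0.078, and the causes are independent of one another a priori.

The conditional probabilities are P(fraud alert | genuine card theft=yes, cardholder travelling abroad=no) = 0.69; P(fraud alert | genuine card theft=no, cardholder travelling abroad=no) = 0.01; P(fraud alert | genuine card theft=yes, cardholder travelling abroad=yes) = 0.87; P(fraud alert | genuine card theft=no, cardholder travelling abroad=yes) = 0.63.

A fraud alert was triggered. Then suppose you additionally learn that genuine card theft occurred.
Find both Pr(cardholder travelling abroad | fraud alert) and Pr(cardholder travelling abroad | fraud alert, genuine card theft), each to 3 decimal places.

Pr(cardholder travelling abroad | fraud alert) ≈ 0.348; Pr(cardholder travelling abroad | fraud alert, genuine card theft) ≈ 0.096

Enumerate the 4 (genuine card theft, cardholder travelling abroad) configurations and weight by the priors:
  P(fraud alert) = 0.01·0.86·0.922 + 0.63·0.86·0.078 + 0.69·0.14·0.922 + 0.87·0.14·0.078
        = 0.007929 + 0.042260 + 0.089065 + 0.009500 = 0.148754
Configurations with cardholder travelling abroad contribute 0.051760, so
  P(cardholder travelling abroad | fraud alert) = 0.051760 / 0.148754 ≈ 0.348

With the extra evidence:
Numerator (weight on configurations with cardholder travelling abroad): 0.87×0.078 = 0.067860
Normalizer over all consistent configurations: 0.69×0.922 + 0.87×0.078 = 0.704040
P(cardholder travelling abroad | fraud alert, genuine card theft) = 0.067860/0.704040 ≈ 0.096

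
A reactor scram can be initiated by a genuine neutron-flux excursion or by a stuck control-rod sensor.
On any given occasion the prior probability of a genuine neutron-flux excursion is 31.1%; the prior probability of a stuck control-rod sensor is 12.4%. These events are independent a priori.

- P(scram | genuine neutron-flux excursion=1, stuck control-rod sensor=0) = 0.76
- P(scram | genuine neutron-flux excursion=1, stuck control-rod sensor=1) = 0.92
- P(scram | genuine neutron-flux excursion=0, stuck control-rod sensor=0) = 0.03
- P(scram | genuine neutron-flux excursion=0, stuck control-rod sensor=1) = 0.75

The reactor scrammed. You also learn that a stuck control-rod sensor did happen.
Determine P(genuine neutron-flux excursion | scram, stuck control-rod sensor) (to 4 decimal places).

Numerator (weight on configurations with genuine neutron-flux excursion): 0.92*0.311 = 0.286120
The normalizing constant is 0.75*0.689 + 0.92*0.311 = 0.802870
Posterior = 0.286120 / 0.802870 ≈ 0.3564

P(genuine neutron-flux excursion | scram, stuck control-rod sensor) ≈ 0.3564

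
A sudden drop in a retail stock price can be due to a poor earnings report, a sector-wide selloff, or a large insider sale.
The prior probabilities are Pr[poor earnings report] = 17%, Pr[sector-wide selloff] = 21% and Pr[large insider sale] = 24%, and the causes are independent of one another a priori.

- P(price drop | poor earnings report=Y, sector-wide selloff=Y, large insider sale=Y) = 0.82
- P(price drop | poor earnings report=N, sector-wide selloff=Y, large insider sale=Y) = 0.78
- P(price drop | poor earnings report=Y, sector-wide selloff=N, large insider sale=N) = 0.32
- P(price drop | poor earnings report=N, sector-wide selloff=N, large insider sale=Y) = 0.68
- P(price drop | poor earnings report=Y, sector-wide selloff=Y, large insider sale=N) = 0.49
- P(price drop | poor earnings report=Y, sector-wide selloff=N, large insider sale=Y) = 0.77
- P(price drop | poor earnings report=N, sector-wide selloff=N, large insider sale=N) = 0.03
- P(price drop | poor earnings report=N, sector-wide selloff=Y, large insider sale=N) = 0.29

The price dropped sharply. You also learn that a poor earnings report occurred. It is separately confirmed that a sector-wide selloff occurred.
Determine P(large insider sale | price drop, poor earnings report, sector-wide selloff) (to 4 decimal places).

For the numerator, keep only large insider sale=true terms: 0.82*0.24 = 0.196800
Denominator P(price drop | poor earnings report, sector-wide selloff): 0.49*0.76 + 0.82*0.24 = 0.569200
Posterior = 0.196800 / 0.569200 ≈ 0.3457

P(large insider sale | price drop, poor earnings report, sector-wide selloff) ≈ 0.3457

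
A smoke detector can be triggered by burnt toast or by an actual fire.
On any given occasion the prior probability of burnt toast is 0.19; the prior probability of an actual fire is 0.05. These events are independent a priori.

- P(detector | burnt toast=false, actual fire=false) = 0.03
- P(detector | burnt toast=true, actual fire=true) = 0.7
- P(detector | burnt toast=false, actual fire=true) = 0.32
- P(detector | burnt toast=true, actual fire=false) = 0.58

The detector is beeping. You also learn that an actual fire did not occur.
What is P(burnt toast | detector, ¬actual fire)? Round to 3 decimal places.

P(burnt toast | detector, ¬actual fire) ≈ 0.819

By total probability over both values of burnt toast:
  P(detector | ¬actual fire) = 0.03·0.81 + 0.58·0.19
        = 0.024300 + 0.110200 = 0.134500
Keeping only the burnt toast-present terms gives 0.110200, so
  P(burnt toast | detector, ¬actual fire) = 0.110200 / 0.134500 ≈ 0.819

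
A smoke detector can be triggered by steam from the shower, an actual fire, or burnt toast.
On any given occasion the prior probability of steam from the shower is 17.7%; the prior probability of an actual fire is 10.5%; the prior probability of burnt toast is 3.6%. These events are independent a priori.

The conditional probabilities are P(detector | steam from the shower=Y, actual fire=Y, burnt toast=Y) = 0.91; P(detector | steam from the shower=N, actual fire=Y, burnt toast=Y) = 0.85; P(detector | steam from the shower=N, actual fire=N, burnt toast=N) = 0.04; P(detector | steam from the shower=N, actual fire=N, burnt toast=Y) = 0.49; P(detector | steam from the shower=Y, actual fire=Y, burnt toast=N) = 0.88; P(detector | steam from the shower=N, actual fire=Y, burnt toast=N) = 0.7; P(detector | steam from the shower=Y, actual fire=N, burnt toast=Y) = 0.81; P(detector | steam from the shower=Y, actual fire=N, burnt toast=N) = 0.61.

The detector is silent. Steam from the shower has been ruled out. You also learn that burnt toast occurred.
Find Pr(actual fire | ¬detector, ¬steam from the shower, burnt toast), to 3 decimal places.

Numerator (weight on configurations with actual fire): 0.15×0.105 = 0.015750
Denominator P(¬detector | ¬steam from the shower, burnt toast): 0.51×0.895 + 0.15×0.105 = 0.472200
Posterior = 0.015750 / 0.472200 ≈ 0.033

Pr(actual fire | ¬detector, ¬steam from the shower, burnt toast) ≈ 0.033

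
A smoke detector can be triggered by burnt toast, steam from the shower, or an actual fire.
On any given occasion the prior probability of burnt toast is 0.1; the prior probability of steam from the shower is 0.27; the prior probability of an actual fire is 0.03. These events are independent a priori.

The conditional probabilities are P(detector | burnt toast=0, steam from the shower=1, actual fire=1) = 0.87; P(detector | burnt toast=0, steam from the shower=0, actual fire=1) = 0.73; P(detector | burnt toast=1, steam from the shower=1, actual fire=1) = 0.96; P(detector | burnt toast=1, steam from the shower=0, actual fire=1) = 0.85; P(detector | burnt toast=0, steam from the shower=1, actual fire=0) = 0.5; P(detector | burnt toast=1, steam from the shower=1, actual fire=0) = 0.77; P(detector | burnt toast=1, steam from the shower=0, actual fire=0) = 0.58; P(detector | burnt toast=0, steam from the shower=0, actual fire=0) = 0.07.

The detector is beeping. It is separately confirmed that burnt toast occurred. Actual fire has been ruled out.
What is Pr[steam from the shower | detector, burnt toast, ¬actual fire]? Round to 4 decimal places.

Pr[steam from the shower | detector, burnt toast, ¬actual fire] ≈ 0.3293

By total probability over both values of steam from the shower:
  P(detector | burnt toast, ¬actual fire) = 0.58×0.73 + 0.77×0.27
        = 0.423400 + 0.207900 = 0.631300
Configurations with steam from the shower contribute 0.207900, so
  P(steam from the shower | detector, burnt toast, ¬actual fire) = 0.207900 / 0.631300 ≈ 0.3293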